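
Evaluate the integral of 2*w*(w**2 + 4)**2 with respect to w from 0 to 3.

Let u = w**2 + 4, so du = 2*w dw. When w = 0, u = 4; when w = 3, u = 13.
The integral becomes ∫ u**2 du from 4 to 13, with antiderivative u**3/3.
Back in w: F(w) = (w**2 + 4)**3/3.
Then F(3) - F(0) = (2197/3) - (64/3) = 711.

711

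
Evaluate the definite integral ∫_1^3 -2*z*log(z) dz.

Integrate by parts once (u = ln z, dv = -2*z dz).
An antiderivative is F(z) = -z**2*(2*log(z) - 1)/2.
Then F(3) - F(1) = (9/2 - 9*log(3)) - (1/2) = 4 - 9*log(3).

4 - 9*log(3)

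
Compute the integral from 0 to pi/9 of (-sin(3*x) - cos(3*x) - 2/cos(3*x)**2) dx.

-5*sqrt(3)/6 - 1/6

An antiderivative is F(x) = -sin(3*x)/3 + cos(3*x)/3 - 2*tan(3*x)/3.
Then F(pi/9) - F(0) = (1/6 - 5*sqrt(3)/6) - (1/3) = -5*sqrt(3)/6 - 1/6.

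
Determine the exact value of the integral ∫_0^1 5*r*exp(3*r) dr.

5/9 + 10*exp(3)/9

Integrate by parts once (u = r, dv = 5*exp(3*r) dr).
An antiderivative is F(r) = (15*r - 5)*exp(3*r)/9.
Then F(1) - F(0) = (10*exp(3)/9) - (-5/9) = 5/9 + 10*exp(3)/9.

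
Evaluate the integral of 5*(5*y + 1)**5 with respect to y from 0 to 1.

46655/6

Let u = 5*y + 1, so du = 5 dy. When y = 0, u = 1; when y = 1, u = 6.
The integral becomes ∫ u**5 du from 1 to 6, with antiderivative u**6/6.
Back in y: F(y) = (5*y + 1)**6/6.
Then F(1) - F(0) = (7776) - (1/6) = 46655/6.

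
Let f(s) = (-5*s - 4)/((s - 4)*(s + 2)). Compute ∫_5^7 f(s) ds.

Factor the denominator: s**2 - 2*s - 8 = (s + 2)(s - 4).
Partial fractions: (-5*s - 4)/((s - 4)*(s + 2)) = -1/(s + 2) - 4/(s - 4).
An antiderivative is F(s) = -4*log(s - 4) - log(s + 2).
Then F(7) - F(5) = (-6*log(3)) - (-log(7)) = -6*log(3) + log(7).

-6*log(3) + log(7)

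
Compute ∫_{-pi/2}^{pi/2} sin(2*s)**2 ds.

pi/2

Use the identity sin^2(2*s) = (1 - cos(4*s))/2.
An antiderivative is F(s) = s/2 - sin(4*s)/8.
Then F(pi/2) - F(-pi/2) = (pi/4) - (-pi/4) = pi/2.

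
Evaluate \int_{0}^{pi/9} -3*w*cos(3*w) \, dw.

Integrate by parts once (u = w, dv = -3*cos(3*w) dw).
An antiderivative is F(w) = -w*sin(3*w) - cos(3*w)/3.
Then F(pi/9) - F(0) = (-sqrt(3)*pi/18 - 1/6) - (-1/3) = -sqrt(3)*pi/18 + 1/6.

-sqrt(3)*pi/18 + 1/6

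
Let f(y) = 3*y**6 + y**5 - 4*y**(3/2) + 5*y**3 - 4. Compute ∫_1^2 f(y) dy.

11379/140 - 32*sqrt(2)/5

By the power rule, an antiderivative is F(y) = 3*y**7/7 + y**6/6 - 8*y**(5/2)/5 + 5*y**4/4 - 4*y.
Then F(2) - F(1) = (1628/21 - 32*sqrt(2)/5) - (-1577/420) = 11379/140 - 32*sqrt(2)/5.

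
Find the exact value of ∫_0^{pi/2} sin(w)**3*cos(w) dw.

1/4

Let u = sin(w), so du = cos(w) dw. When w = 0, u = 0; when w = pi/2, u = 1.
The integral becomes ∫ u**3 du from 0 to 1, with antiderivative u**4/4.
Back in w: F(w) = sin(w)**4/4.
Then F(pi/2) - F(0) = (1/4) - (0) = 1/4.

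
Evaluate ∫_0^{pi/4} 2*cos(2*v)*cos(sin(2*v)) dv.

Let u = sin(2*v), so du = 2*cos(2*v) dv. When v = 0, u = 0; when v = pi/4, u = 1.
The integral becomes ∫ cos(u) du from 0 to 1, with antiderivative sin(u).
Back in v: F(v) = sin(sin(2*v)).
Then F(pi/4) - F(0) = (sin(1)) - (0) = sin(1).

sin(1)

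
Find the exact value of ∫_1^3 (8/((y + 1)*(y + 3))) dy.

-4*log(3) + 8*log(2)

Factor the denominator: y**2 + 4*y + 3 = (y + 3)(y + 1).
Partial fractions: 8/((y + 1)*(y + 3)) = -4/(y + 3) + 4/(y + 1).
An antiderivative is F(y) = 4*log(y + 1) - 4*log(y + 3).
Then F(3) - F(1) = (log(16/81)) - (-log(16)) = -4*log(3) + 8*log(2).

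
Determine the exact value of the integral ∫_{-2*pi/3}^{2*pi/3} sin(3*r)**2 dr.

2*pi/3

Use the identity sin^2(3*r) = (1 - cos(6*r))/2.
An antiderivative is F(r) = r/2 - sin(6*r)/12.
Then F(2*pi/3) - F(-2*pi/3) = (pi/3) - (-pi/3) = 2*pi/3.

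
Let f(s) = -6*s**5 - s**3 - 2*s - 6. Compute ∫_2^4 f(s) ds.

-4116

By the power rule, an antiderivative is F(s) = -s**6 - s**4/4 - s**2 - 6*s.
Then F(4) - F(2) = (-4200) - (-84) = -4116.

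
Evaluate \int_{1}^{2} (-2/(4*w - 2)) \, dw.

-log(6)/2 + log(2)/2

An antiderivative is F(w) = -log(4*w - 2)/2.
Then F(2) - F(1) = (-log(6)/2) - (-log(2)/2) = -log(6)/2 + log(2)/2.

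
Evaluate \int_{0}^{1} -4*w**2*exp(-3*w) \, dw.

Integrate by parts twice (u = w^2, dv = -4*exp(-3*w) dw).
An antiderivative is F(w) = (36*w**2 + 24*w + 8)*exp(-3*w)/27.
Then F(1) - F(0) = (68*exp(-3)/27) - (8/27) = -8/27 + 68*exp(-3)/27.

-8/27 + 68*exp(-3)/27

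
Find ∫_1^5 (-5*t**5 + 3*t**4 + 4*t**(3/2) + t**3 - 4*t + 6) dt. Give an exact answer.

-55076/5 + 40*sqrt(5)

By the power rule, an antiderivative is F(t) = -5*t**6/6 + 8*t**(5/2)/5 + 3*t**5/5 + t**4/4 - 2*t**2 + 6*t.
Then F(5) - F(1) = (-132115/12 + 40*sqrt(5)) - (337/60) = -55076/5 + 40*sqrt(5).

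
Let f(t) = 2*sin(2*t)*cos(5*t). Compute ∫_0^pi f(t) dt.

Use the identity sin(2*t)cos(5*t) = [sin(7*t) + sin(-3*t)]/2.
An antiderivative is F(t) = cos(3*t)/3 - cos(7*t)/7.
Then F(pi) - F(0) = (-4/21) - (4/21) = -8/21.

-8/21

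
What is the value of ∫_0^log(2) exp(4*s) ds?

15/4

Let u = exp(s), so du = exp(s) ds. When s = 0, u = 1; when s = log(2), u = 2.
The integral becomes ∫ u**3 du from 1 to 2, with antiderivative u**4/4.
Back in s: F(s) = exp(4*s)/4.
Then F(log(2)) - F(0) = (4) - (1/4) = 15/4.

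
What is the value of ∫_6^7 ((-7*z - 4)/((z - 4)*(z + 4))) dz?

-3*log(11) - 4*log(3) + 3*log(5) + 7*log(2)

Factor the denominator: z**2 - 16 = (z + 4)(z - 4).
Partial fractions: (-7*z - 4)/((z - 4)*(z + 4)) = -3/(z + 4) - 4/(z - 4).
An antiderivative is F(z) = -4*log(z - 4) - 3*log(z + 4).
Then F(7) - F(6) = (-3*log(11) - 4*log(3)) - (-7*log(2) - 3*log(5)) = -3*log(11) - 4*log(3) + 3*log(5) + 7*log(2).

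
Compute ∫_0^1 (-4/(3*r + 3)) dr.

-4*log(2)/3

An antiderivative is F(r) = -4*log(3*r + 3)/3.
Then F(1) - F(0) = (-4*log(6)/3) - (-4*log(3)/3) = -4*log(2)/3.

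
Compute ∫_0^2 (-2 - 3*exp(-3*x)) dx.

An antiderivative is F(x) = -2*x + exp(-3*x).
Then F(2) - F(0) = (-4 + exp(-6)) - (1) = -5 + exp(-6).

-5 + exp(-6)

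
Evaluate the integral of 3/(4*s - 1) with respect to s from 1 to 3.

-3*log(3)/4 + 3*log(11)/4

An antiderivative is F(s) = 3*log(4*s - 1)/4.
Then F(3) - F(1) = (3*log(11)/4) - (3*log(3)/4) = -3*log(3)/4 + 3*log(11)/4.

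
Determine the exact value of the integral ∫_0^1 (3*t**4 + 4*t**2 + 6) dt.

119/15

By the power rule, an antiderivative is F(t) = 3*t**5/5 + 4*t**3/3 + 6*t.
Then F(1) - F(0) = (119/15) - (0) = 119/15.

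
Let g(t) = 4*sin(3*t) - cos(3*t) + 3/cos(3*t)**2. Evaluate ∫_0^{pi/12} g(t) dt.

An antiderivative is F(t) = -sin(3*t)/3 - 4*cos(3*t)/3 + tan(3*t).
Then F(pi/12) - F(0) = (1 - 5*sqrt(2)/6) - (-4/3) = 7/3 - 5*sqrt(2)/6.

7/3 - 5*sqrt(2)/6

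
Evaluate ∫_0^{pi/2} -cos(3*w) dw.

An antiderivative is F(w) = -sin(3*w)/3.
Then F(pi/2) - F(0) = (1/3) - (0) = 1/3.

1/3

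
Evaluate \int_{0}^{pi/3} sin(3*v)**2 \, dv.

pi/6

Use the identity sin^2(3*v) = (1 - cos(6*v))/2.
An antiderivative is F(v) = v/2 - sin(6*v)/12.
Then F(pi/3) - F(0) = (pi/6) - (0) = pi/6.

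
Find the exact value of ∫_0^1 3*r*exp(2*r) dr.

3/4 + 3*exp(2)/4

Integrate by parts once (u = r, dv = 3*exp(2*r) dr).
An antiderivative is F(r) = (6*r - 3)*exp(2*r)/4.
Then F(1) - F(0) = (3*exp(2)/4) - (-3/4) = 3/4 + 3*exp(2)/4.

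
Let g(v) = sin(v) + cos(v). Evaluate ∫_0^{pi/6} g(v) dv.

3/2 - sqrt(3)/2

An antiderivative is F(v) = sin(v) - cos(v).
Then F(pi/6) - F(0) = (1/2 - sqrt(3)/2) - (-1) = 3/2 - sqrt(3)/2.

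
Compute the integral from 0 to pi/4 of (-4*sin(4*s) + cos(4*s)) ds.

An antiderivative is F(s) = sin(4*s)/4 + cos(4*s).
Then F(pi/4) - F(0) = (-1) - (1) = -2.

-2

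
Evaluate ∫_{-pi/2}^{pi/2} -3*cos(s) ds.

An antiderivative is F(s) = -3*sin(s).
Then F(pi/2) - F(-pi/2) = (-3) - (3) = -6.

-6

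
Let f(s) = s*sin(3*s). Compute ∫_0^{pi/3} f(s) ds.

pi/9

Integrate by parts once (u = s, dv = sin(3*s) ds).
An antiderivative is F(s) = -s*cos(3*s)/3 + sin(3*s)/9.
Then F(pi/3) - F(0) = (pi/9) - (0) = pi/9.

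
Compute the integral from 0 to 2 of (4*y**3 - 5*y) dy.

6

By the power rule, an antiderivative is F(y) = y**4 - 5*y**2/2.
Then F(2) - F(0) = (6) - (0) = 6.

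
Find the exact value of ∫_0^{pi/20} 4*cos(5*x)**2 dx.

Use the identity cos^2(5*x) = (1 + cos(10*x))/2.
An antiderivative is F(x) = 2*x + sin(10*x)/5.
Then F(pi/20) - F(0) = (1/5 + pi/10) - (0) = 1/5 + pi/10.

1/5 + pi/10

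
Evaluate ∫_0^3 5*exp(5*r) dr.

-1 + exp(15)

Let u = 5*r, so du = 5 dr. When r = 0, u = 0; when r = 3, u = 15.
The integral becomes ∫ exp(u) du from 0 to 15, with antiderivative exp(u).
Back in r: F(r) = exp(5*r).
Then F(3) - F(0) = (exp(15)) - (1) = -1 + exp(15).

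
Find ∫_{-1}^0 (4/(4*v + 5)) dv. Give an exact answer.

An antiderivative is F(v) = log(4*v + 5).
Then F(0) - F(-1) = (log(5)) - (0) = log(5).

log(5)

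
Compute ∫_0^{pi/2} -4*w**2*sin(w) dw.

Integrate by parts twice (u = w^2, dv = -4*sin(w) dw).
An antiderivative is F(w) = 4*w**2*cos(w) - 8*w*sin(w) - 8*cos(w).
Then F(pi/2) - F(0) = (-4*pi) - (-8) = 8 - 4*pi.

8 - 4*pi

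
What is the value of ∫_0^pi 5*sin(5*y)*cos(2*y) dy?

Use the identity sin(5*y)cos(2*y) = [sin(7*y) + sin(3*y)]/2.
An antiderivative is F(y) = -5*cos(3*y)/6 - 5*cos(7*y)/14.
Then F(pi) - F(0) = (25/21) - (-25/21) = 50/21.

50/21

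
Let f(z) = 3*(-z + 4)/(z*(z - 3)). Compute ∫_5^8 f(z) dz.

Factor the denominator: z**2 - 3*z = z(z - 3).
Partial fractions: 3*(-z + 4)/(z*(z - 3)) = -4/z + 1/(z - 3).
An antiderivative is F(z) = -4*log(z) + log(z - 3).
Then F(8) - F(5) = (-12*log(2) + log(5)) - (-4*log(5) + log(2)) = -13*log(2) + 5*log(5).

-13*log(2) + 5*log(5)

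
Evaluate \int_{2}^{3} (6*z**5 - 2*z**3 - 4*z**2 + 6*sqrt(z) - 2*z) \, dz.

-8*sqrt(2) + 12*sqrt(3) + 3613/6

By the power rule, an antiderivative is F(z) = z**6 - z**4/2 + 4*z**(3/2) - 4*z**3/3 - z**2.
Then F(3) - F(2) = (12*sqrt(3) + 1287/2) - (8*sqrt(2) + 124/3) = -8*sqrt(2) + 12*sqrt(3) + 3613/6.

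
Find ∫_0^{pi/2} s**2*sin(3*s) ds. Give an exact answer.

Integrate by parts twice (u = s^2, dv = sin(3*s) ds).
An antiderivative is F(s) = -s**2*cos(3*s)/3 + 2*s*sin(3*s)/9 + 2*cos(3*s)/27.
Then F(pi/2) - F(0) = (-pi/9) - (2/27) = -pi/9 - 2/27.

-pi/9 - 2/27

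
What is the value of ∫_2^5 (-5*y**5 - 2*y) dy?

By the power rule, an antiderivative is F(y) = -5*y**6/6 - y**2.
Then F(5) - F(2) = (-78275/6) - (-172/3) = -25977/2.

-25977/2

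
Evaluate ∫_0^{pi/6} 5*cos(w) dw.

5/2

An antiderivative is F(w) = 5*sin(w).
Then F(pi/6) - F(0) = (5/2) - (0) = 5/2.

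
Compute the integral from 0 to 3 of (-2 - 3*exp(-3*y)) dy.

-7 + exp(-9)

An antiderivative is F(y) = -2*y + exp(-3*y).
Then F(3) - F(0) = (-6 + exp(-9)) - (1) = -7 + exp(-9).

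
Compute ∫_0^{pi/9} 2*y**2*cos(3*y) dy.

-2*sqrt(3)/27 + sqrt(3)*pi**2/243 + 2*pi/81

Integrate by parts twice (u = y^2, dv = 2*cos(3*y) dy).
An antiderivative is F(y) = 2*y**2*sin(3*y)/3 + 4*y*cos(3*y)/9 - 4*sin(3*y)/27.
Then F(pi/9) - F(0) = (-2*sqrt(3)/27 + sqrt(3)*pi**2/243 + 2*pi/81) - (0) = -2*sqrt(3)/27 + sqrt(3)*pi**2/243 + 2*pi/81.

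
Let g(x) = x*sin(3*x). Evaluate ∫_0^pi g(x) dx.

Integrate by parts once (u = x, dv = sin(3*x) dx).
An antiderivative is F(x) = -x*cos(3*x)/3 + sin(3*x)/9.
Then F(pi) - F(0) = (pi/3) - (0) = pi/3.

pi/3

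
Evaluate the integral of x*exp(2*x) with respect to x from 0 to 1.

Integrate by parts once (u = x, dv = exp(2*x) dx).
An antiderivative is F(x) = (2*x - 1)*exp(2*x)/4.
Then F(1) - F(0) = (exp(2)/4) - (-1/4) = 1/4 + exp(2)/4.

1/4 + exp(2)/4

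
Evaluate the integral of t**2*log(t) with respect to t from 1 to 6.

-215/9 + 72*log(2) + 72*log(3)

Integrate by parts once (u = ln t, dv = t**2 dt).
An antiderivative is F(t) = t**3*(3*log(t) - 1)/9.
Then F(6) - F(1) = (-24 + 72*log(2) + 72*log(3)) - (-1/9) = -215/9 + 72*log(2) + 72*log(3).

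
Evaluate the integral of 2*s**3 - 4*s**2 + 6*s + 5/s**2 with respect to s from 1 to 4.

369/4

By the power rule, an antiderivative is F(s) = s**4/2 - 4*s**3/3 + 3*s**2 - 5/s.
Then F(4) - F(1) = (1073/12) - (-17/6) = 369/4.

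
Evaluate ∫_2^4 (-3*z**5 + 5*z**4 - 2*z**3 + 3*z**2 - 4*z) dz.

-1112

By the power rule, an antiderivative is F(z) = -z**6/2 + z**5 - z**4/2 + z**3 - 2*z**2.
Then F(4) - F(2) = (-1120) - (-8) = -1112.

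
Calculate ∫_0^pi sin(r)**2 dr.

pi/2

Use the identity sin^2(r) = (1 - cos(2*r))/2.
An antiderivative is F(r) = r/2 - sin(2*r)/4.
Then F(pi) - F(0) = (pi/2) - (0) = pi/2.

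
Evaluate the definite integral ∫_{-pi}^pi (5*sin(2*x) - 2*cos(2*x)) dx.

0

An antiderivative is F(x) = -sin(2*x) - 5*cos(2*x)/2.
Then F(pi) - F(-pi) = (-5/2) - (-5/2) = 0.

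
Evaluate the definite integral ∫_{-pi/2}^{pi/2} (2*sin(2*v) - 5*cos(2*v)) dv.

0

An antiderivative is F(v) = -5*sin(2*v)/2 - cos(2*v).
Then F(pi/2) - F(-pi/2) = (1) - (1) = 0.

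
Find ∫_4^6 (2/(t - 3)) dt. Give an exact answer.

An antiderivative is F(t) = 2*log(t - 3).
Then F(6) - F(4) = (log(9)) - (0) = log(9).

log(9)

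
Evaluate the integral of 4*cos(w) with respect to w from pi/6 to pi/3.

-2 + 2*sqrt(3)

An antiderivative is F(w) = 4*sin(w).
Then F(pi/3) - F(pi/6) = (2*sqrt(3)) - (2) = -2 + 2*sqrt(3).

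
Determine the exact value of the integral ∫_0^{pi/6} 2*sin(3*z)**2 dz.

pi/6

Use the identity sin^2(3*z) = (1 - cos(6*z))/2.
An antiderivative is F(z) = z - sin(6*z)/6.
Then F(pi/6) - F(0) = (pi/6) - (0) = pi/6.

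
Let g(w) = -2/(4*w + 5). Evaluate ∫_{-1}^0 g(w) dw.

An antiderivative is F(w) = -log(4*w + 5)/2.
Then F(0) - F(-1) = (-log(5)/2) - (0) = -log(5)/2.

-log(5)/2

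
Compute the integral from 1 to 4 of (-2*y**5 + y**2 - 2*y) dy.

-1359

By the power rule, an antiderivative is F(y) = -y**6/3 + y**3/3 - y**2.
Then F(4) - F(1) = (-1360) - (-1) = -1359.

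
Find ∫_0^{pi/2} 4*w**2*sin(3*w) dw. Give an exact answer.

-4*pi/9 - 8/27

Integrate by parts twice (u = w^2, dv = 4*sin(3*w) dw).
An antiderivative is F(w) = -4*w**2*cos(3*w)/3 + 8*w*sin(3*w)/9 + 8*cos(3*w)/27.
Then F(pi/2) - F(0) = (-4*pi/9) - (8/27) = -4*pi/9 - 8/27.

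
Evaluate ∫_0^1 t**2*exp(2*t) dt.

Integrate by parts twice (u = t^2, dv = exp(2*t) dt).
An antiderivative is F(t) = (2*t**2 - 2*t + 1)*exp(2*t)/4.
Then F(1) - F(0) = (exp(2)/4) - (1/4) = -1/4 + exp(2)/4.

-1/4 + exp(2)/4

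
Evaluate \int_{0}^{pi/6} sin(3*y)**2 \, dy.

pi/12

Use the identity sin^2(3*y) = (1 - cos(6*y))/2.
An antiderivative is F(y) = y/2 - sin(6*y)/12.
Then F(pi/6) - F(0) = (pi/12) - (0) = pi/12.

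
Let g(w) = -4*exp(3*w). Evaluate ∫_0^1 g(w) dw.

4/3 - 4*exp(3)/3

An antiderivative is F(w) = -4*exp(3*w)/3.
Then F(1) - F(0) = (-4*exp(3)/3) - (-4/3) = 4/3 - 4*exp(3)/3.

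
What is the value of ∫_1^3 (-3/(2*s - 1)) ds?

An antiderivative is F(s) = -3*log(2*s - 1)/2.
Then F(3) - F(1) = (-3*log(5)/2) - (0) = -3*log(5)/2.

-3*log(5)/2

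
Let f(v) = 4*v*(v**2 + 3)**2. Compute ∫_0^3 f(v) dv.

1134

Let u = v**2 + 3, so du = 2*v dv. When v = 0, u = 3; when v = 3, u = 12.
The integral becomes 2·∫ u**2 du from 3 to 12, with antiderivative 2*u**3/3.
Back in v: F(v) = 2*(v**2 + 3)**3/3.
Then F(3) - F(0) = (1152) - (18) = 1134.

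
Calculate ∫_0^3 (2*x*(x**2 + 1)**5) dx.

333333/2

Let u = x**2 + 1, so du = 2*x dx. When x = 0, u = 1; when x = 3, u = 10.
The integral becomes ∫ u**5 du from 1 to 10, with antiderivative u**6/6.
Back in x: F(x) = (x**2 + 1)**6/6.
Then F(3) - F(0) = (500000/3) - (1/6) = 333333/2.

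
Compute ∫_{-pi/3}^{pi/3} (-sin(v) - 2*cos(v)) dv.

An antiderivative is F(v) = -2*sin(v) + cos(v).
Then F(pi/3) - F(-pi/3) = (1/2 - sqrt(3)) - (1/2 + sqrt(3)) = -2*sqrt(3).

-2*sqrt(3)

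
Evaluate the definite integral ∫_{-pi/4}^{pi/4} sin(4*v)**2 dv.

Use the identity sin^2(4*v) = (1 - cos(8*v))/2.
An antiderivative is F(v) = v/2 - sin(8*v)/16.
Then F(pi/4) - F(-pi/4) = (pi/8) - (-pi/8) = pi/4.

pi/4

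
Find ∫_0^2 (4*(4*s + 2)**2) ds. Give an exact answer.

992/3

Let u = 4*s + 2, so du = 4 ds. When s = 0, u = 2; when s = 2, u = 10.
The integral becomes ∫ u**2 du from 2 to 10, with antiderivative u**3/3.
Back in s: F(s) = (4*s + 2)**3/3.
Then F(2) - F(0) = (1000/3) - (8/3) = 992/3.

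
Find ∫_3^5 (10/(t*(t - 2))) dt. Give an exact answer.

-5*log(5) + 10*log(3)

Factor the denominator: t**2 - 2*t = t(t - 2).
Partial fractions: 10/(t*(t - 2)) = -5/t + 5/(t - 2).
An antiderivative is F(t) = -5*log(t) + 5*log(t - 2).
Then F(5) - F(3) = (-5*log(5) + 5*log(3)) - (-5*log(3)) = -5*log(5) + 10*log(3).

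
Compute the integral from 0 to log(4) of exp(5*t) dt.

1023/5

Let u = exp(t), so du = exp(t) dt. When t = 0, u = 1; when t = log(4), u = 4.
The integral becomes ∫ u**4 du from 1 to 4, with antiderivative u**5/5.
Back in t: F(t) = exp(5*t)/5.
Then F(log(4)) - F(0) = (1024/5) - (1/5) = 1023/5.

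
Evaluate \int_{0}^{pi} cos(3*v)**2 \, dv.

pi/2

Use the identity cos^2(3*v) = (1 + cos(6*v))/2.
An antiderivative is F(v) = v/2 + sin(6*v)/12.
Then F(pi) - F(0) = (pi/2) - (0) = pi/2.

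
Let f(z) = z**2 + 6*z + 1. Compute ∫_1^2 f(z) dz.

37/3

By the power rule, an antiderivative is F(z) = z**3/3 + 3*z**2 + z.
Then F(2) - F(1) = (50/3) - (13/3) = 37/3.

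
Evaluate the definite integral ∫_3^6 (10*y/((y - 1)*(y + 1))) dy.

-15*log(2) + 5*log(5) + 5*log(7)

Factor the denominator: y**2 - 1 = (y + 1)(y - 1).
Partial fractions: 10*y/((y - 1)*(y + 1)) = 5/(y + 1) + 5/(y - 1).
An antiderivative is F(y) = 5*log(y - 1) + 5*log(y + 1).
Then F(6) - F(3) = (5*log(5) + 5*log(7)) - (15*log(2)) = -15*log(2) + 5*log(5) + 5*log(7).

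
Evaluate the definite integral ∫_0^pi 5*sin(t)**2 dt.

Use the identity sin^2(t) = (1 - cos(2*t))/2.
An antiderivative is F(t) = 5*t/2 - 5*sin(2*t)/4.
Then F(pi) - F(0) = (5*pi/2) - (0) = 5*pi/2.

5*pi/2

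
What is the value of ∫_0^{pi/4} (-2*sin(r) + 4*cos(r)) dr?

An antiderivative is F(r) = 4*sin(r) + 2*cos(r).
Then F(pi/4) - F(0) = (3*sqrt(2)) - (2) = -2 + 3*sqrt(2).

-2 + 3*sqrt(2)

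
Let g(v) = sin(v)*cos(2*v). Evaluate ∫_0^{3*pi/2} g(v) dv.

Use the identity sin(v)cos(2*v) = [sin(3*v) + sin(-v)]/2.
An antiderivative is F(v) = cos(v)/2 - cos(3*v)/6.
Then F(3*pi/2) - F(0) = (0) - (1/3) = -1/3.

-1/3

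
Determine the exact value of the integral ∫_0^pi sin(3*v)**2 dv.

pi/2

Use the identity sin^2(3*v) = (1 - cos(6*v))/2.
An antiderivative is F(v) = v/2 - sin(6*v)/12.
Then F(pi) - F(0) = (pi/2) - (0) = pi/2.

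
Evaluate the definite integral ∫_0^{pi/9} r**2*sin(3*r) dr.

-1/27 - pi**2/486 + sqrt(3)*pi/81

Integrate by parts twice (u = r^2, dv = sin(3*r) dr).
An antiderivative is F(r) = -r**2*cos(3*r)/3 + 2*r*sin(3*r)/9 + 2*cos(3*r)/27.
Then F(pi/9) - F(0) = (-pi**2/486 + 1/27 + sqrt(3)*pi/81) - (2/27) = -1/27 - pi**2/486 + sqrt(3)*pi/81.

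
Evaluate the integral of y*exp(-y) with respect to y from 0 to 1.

Integrate by parts once (u = y, dv = exp(-y) dy).
An antiderivative is F(y) = (-y - 1)*exp(-y).
Then F(1) - F(0) = (-2*exp(-1)) - (-1) = 1 - 2*exp(-1).

1 - 2*exp(-1)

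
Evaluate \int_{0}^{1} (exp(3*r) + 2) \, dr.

An antiderivative is F(r) = exp(3*r)/3 + 2*r.
Then F(1) - F(0) = (2 + exp(3)/3) - (1/3) = 5/3 + exp(3)/3.

5/3 + exp(3)/3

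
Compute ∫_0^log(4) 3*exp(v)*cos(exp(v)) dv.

-3*sin(1) + 3*sin(4)

Let u = exp(v), so du = exp(v) dv. When v = 0, u = 1; when v = log(4), u = 4.
The integral becomes 3·∫ cos(u) du from 1 to 4, with antiderivative 3*sin(u).
Back in v: F(v) = 3*sin(exp(v)).
Then F(log(4)) - F(0) = (3*sin(4)) - (3*sin(1)) = -3*sin(1) + 3*sin(4).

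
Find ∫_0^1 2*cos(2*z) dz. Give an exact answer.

Let u = 2*z, so du = 2 dz. When z = 0, u = 0; when z = 1, u = 2.
The integral becomes ∫ cos(u) du from 0 to 2, with antiderivative sin(u).
Back in z: F(z) = sin(2*z).
Then F(1) - F(0) = (sin(2)) - (0) = sin(2).

sin(2)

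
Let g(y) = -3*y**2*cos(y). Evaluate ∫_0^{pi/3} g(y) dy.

Integrate by parts twice (u = y^2, dv = -3*cos(y) dy).
An antiderivative is F(y) = -3*y**2*sin(y) - 6*y*cos(y) + 6*sin(y).
Then F(pi/3) - F(0) = (-pi - sqrt(3)*pi**2/6 + 3*sqrt(3)) - (0) = -pi - sqrt(3)*pi**2/6 + 3*sqrt(3).

-pi - sqrt(3)*pi**2/6 + 3*sqrt(3)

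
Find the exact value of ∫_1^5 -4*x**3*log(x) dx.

Integrate by parts once (u = ln x, dv = -4*x**3 dx).
An antiderivative is F(x) = -x**4*(4*log(x) - 1)/4.
Then F(5) - F(1) = (625/4 - 625*log(5)) - (1/4) = 156 - 625*log(5).

156 - 625*log(5)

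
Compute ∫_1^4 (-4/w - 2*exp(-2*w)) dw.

-8*log(2) - exp(-2) + exp(-8)

An antiderivative is F(w) = -4*log(w) + exp(-2*w).
Then F(4) - F(1) = (-8*log(2) + exp(-8)) - (exp(-2)) = -8*log(2) - exp(-2) + exp(-8).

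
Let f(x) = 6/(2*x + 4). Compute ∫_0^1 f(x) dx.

Let u = 2*x + 4, so du = 2 dx. When x = 0, u = 4; when x = 1, u = 6.
The integral becomes 3·∫ 1/u du from 4 to 6, with antiderivative 3*log(u).
Back in x: F(x) = 3*log(2*x + 4).
Then F(1) - F(0) = (3*log(2) + 3*log(3)) - (log(64)) = log(27/8).

log(27/8)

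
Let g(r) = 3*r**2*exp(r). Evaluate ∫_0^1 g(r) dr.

Integrate by parts twice (u = r^2, dv = 3*exp(r) dr).
An antiderivative is F(r) = (3*r**2 - 6*r + 6)*exp(r).
Then F(1) - F(0) = (3*E) - (6) = -6 + 3*E.

-6 + 3*E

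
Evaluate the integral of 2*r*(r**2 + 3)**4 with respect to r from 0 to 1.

781/5

Let u = r**2 + 3, so du = 2*r dr. When r = 0, u = 3; when r = 1, u = 4.
The integral becomes ∫ u**4 du from 3 to 4, with antiderivative u**5/5.
Back in r: F(r) = (r**2 + 3)**5/5.
Then F(1) - F(0) = (1024/5) - (243/5) = 781/5.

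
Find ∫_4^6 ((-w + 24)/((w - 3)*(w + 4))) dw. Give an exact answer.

Factor the denominator: w**2 + w - 12 = (w + 4)(w - 3).
Partial fractions: (-w + 24)/((w - 3)*(w + 4)) = -4/(w + 4) + 3/(w - 3).
An antiderivative is F(w) = 3*log(w - 3) - 4*log(w + 4).
Then F(6) - F(4) = (-4*log(5) - 4*log(2) + 3*log(3)) - (-12*log(2)) = -4*log(5) + 3*log(3) + 8*log(2).

-4*log(5) + 3*log(3) + 8*log(2)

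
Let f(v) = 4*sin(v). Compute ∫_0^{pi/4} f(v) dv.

An antiderivative is F(v) = -4*cos(v).
Then F(pi/4) - F(0) = (-2*sqrt(2)) - (-4) = 4 - 2*sqrt(2).

4 - 2*sqrt(2)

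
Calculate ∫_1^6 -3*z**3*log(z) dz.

-972*log(3) - 972*log(2) + 3885/16

Integrate by parts once (u = ln z, dv = -3*z**3 dz).
An antiderivative is F(z) = -3*z**4*(4*log(z) - 1)/16.
Then F(6) - F(1) = (-972*log(3) - 972*log(2) + 243) - (3/16) = -972*log(3) - 972*log(2) + 3885/16.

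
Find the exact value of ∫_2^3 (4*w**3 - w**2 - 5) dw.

By the power rule, an antiderivative is F(w) = w**4 - w**3/3 - 5*w.
Then F(3) - F(2) = (57) - (10/3) = 161/3.

161/3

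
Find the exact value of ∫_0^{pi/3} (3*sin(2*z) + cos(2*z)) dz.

sqrt(3)/4 + 9/4

An antiderivative is F(z) = sin(2*z)/2 - 3*cos(2*z)/2.
Then F(pi/3) - F(0) = (sqrt(3)/4 + 3/4) - (-3/2) = sqrt(3)/4 + 9/4.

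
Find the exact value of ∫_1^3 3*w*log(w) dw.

Integrate by parts once (u = ln w, dv = 3*w dw).
An antiderivative is F(w) = 3*w**2*(2*log(w) - 1)/4.
Then F(3) - F(1) = (-27/4 + 27*log(3)/2) - (-3/4) = -6 + 27*log(3)/2.

-6 + 27*log(3)/2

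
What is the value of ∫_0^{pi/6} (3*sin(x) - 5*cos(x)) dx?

An antiderivative is F(x) = -5*sin(x) - 3*cos(x).
Then F(pi/6) - F(0) = (-3*sqrt(3)/2 - 5/2) - (-3) = 1/2 - 3*sqrt(3)/2.

1/2 - 3*sqrt(3)/2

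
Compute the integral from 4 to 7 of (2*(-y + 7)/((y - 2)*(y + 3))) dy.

-6*log(2) - 2*log(5) + 4*log(7)

Factor the denominator: y**2 + y - 6 = (y + 3)(y - 2).
Partial fractions: 2*(-y + 7)/((y - 2)*(y + 3)) = -4/(y + 3) + 2/(y - 2).
An antiderivative is F(y) = 2*log(y - 2) - 4*log(y + 3).
Then F(7) - F(4) = (-2*log(5) - 4*log(2)) - (-4*log(7) + 2*log(2)) = -6*log(2) - 2*log(5) + 4*log(7).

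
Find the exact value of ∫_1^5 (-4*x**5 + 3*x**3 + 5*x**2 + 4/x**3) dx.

By the power rule, an antiderivative is F(x) = -2*x**6/3 + 3*x**4/4 + 5*x**3/3 - 2/x**2.
Then F(5) - F(1) = (-2921899/300) - (-1/4) = -730456/75.

-730456/75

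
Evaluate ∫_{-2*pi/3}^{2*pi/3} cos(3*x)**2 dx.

2*pi/3

Use the identity cos^2(3*x) = (1 + cos(6*x))/2.
An antiderivative is F(x) = x/2 + sin(6*x)/12.
Then F(2*pi/3) - F(-2*pi/3) = (pi/3) - (-pi/3) = 2*pi/3.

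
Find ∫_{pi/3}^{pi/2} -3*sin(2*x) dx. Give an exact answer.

An antiderivative is F(x) = 3*cos(2*x)/2.
Then F(pi/2) - F(pi/3) = (-3/2) - (-3/4) = -3/4.

-3/4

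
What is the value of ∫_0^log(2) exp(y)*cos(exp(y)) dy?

Let u = exp(y), so du = exp(y) dy. When y = 0, u = 1; when y = log(2), u = 2.
The integral becomes ∫ cos(u) du from 1 to 2, with antiderivative sin(u).
Back in y: F(y) = sin(exp(y)).
Then F(log(2)) - F(0) = (sin(2)) - (sin(1)) = -sin(1) + sin(2).

-sin(1) + sin(2)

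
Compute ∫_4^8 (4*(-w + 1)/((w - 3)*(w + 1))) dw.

Factor the denominator: w**2 - 2*w - 3 = (w + 1)(w - 3).
Partial fractions: 4*(-w + 1)/((w - 3)*(w + 1)) = -2/(w + 1) - 2/(w - 3).
An antiderivative is F(w) = -2*log(w - 3) - 2*log(w + 1).
Then F(8) - F(4) = (-4*log(3) - 2*log(5)) - (-log(25)) = -log(81).

-log(81)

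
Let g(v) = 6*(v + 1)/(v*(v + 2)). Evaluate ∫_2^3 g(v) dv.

Factor the denominator: v**2 + 2*v = (v + 2)v.
Partial fractions: 6*(v + 1)/(v*(v + 2)) = 3/(v + 2) + 3/v.
An antiderivative is F(v) = 3*log(v) + 3*log(v + 2).
Then F(3) - F(2) = (3*log(3) + 3*log(5)) - (9*log(2)) = -9*log(2) + 3*log(3) + 3*log(5).

-9*log(2) + 3*log(3) + 3*log(5)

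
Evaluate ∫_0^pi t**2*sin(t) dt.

Integrate by parts twice (u = t^2, dv = sin(t) dt).
An antiderivative is F(t) = -t**2*cos(t) + 2*t*sin(t) + 2*cos(t).
Then F(pi) - F(0) = (-2 + pi**2) - (2) = -4 + pi**2.

-4 + pi**2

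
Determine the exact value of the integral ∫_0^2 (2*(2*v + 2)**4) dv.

7744/5

Let u = 2*v + 2, so du = 2 dv. When v = 0, u = 2; when v = 2, u = 6.
The integral becomes ∫ u**4 du from 2 to 6, with antiderivative u**5/5.
Back in v: F(v) = (2*v + 2)**5/5.
Then F(2) - F(0) = (7776/5) - (32/5) = 7744/5.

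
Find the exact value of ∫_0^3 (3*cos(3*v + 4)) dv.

Let u = 3*v + 4, so du = 3 dv. When v = 0, u = 4; when v = 3, u = 13.
The integral becomes ∫ cos(u) du from 4 to 13, with antiderivative sin(u).
Back in v: F(v) = sin(3*v + 4).
Then F(3) - F(0) = (sin(13)) - (sin(4)) = sin(13) - sin(4).

sin(13) - sin(4)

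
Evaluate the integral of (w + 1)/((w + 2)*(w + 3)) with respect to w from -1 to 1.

Factor the denominator: w**2 + 5*w + 6 = (w + 3)(w + 2).
Partial fractions: (w + 1)/((w + 2)*(w + 3)) = 2/(w + 3) - 1/(w + 2).
An antiderivative is F(w) = -log(w + 2) + 2*log(w + 3).
Then F(1) - F(-1) = (log(16/3)) - (log(4)) = log(4/3).

log(4/3)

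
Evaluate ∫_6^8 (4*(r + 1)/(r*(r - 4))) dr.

Factor the denominator: r**2 - 4*r = r(r - 4).
Partial fractions: 4*(r + 1)/(r*(r - 4)) = -1/r + 5/(r - 4).
An antiderivative is F(r) = -log(r) + 5*log(r - 4).
Then F(8) - F(6) = (7*log(2)) - (log(16/3)) = log(24).

log(24)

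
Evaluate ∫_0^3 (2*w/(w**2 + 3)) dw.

Let u = w**2 + 3, so du = 2*w dw. When w = 0, u = 3; when w = 3, u = 12.
The integral becomes ∫ 1/u du from 3 to 12, with antiderivative log(u).
Back in w: F(w) = log(w**2 + 3).
Then F(3) - F(0) = (log(12)) - (log(3)) = log(4).

log(4)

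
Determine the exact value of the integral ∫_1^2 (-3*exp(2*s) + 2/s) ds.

An antiderivative is F(s) = -3*exp(2*s)/2 + 2*log(s).
Then F(2) - F(1) = (-3*exp(4)/2 + log(4)) - (-3*exp(2)/2) = -3*exp(4)/2 + log(4) + 3*exp(2)/2.

-3*exp(4)/2 + log(4) + 3*exp(2)/2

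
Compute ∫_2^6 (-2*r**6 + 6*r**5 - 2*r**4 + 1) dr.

By the power rule, an antiderivative is F(r) = -2*r**7/7 + r**6 - 2*r**5/5 + r.
Then F(6) - F(2) = (-1275054/35) - (582/35) = -1275636/35.

-1275636/35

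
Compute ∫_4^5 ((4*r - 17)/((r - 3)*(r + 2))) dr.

-5*log(3) - 6*log(2) + 5*log(7)

Factor the denominator: r**2 - r - 6 = (r + 2)(r - 3).
Partial fractions: (4*r - 17)/((r - 3)*(r + 2)) = 5/(r + 2) - 1/(r - 3).
An antiderivative is F(r) = -log(r - 3) + 5*log(r + 2).
Then F(5) - F(4) = (-log(2) + 5*log(7)) - (5*log(2) + 5*log(3)) = -5*log(3) - 6*log(2) + 5*log(7).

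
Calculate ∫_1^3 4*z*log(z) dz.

Integrate by parts once (u = ln z, dv = 4*z dz).
An antiderivative is F(z) = z**2*(2*log(z) - 1).
Then F(3) - F(1) = (-9 + 18*log(3)) - (-1) = -8 + 18*log(3).

-8 + 18*log(3)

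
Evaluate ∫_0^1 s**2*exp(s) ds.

-2 + E

Integrate by parts twice (u = s^2, dv = exp(s) ds).
An antiderivative is F(s) = (s**2 - 2*s + 2)*exp(s).
Then F(1) - F(0) = (E) - (2) = -2 + E.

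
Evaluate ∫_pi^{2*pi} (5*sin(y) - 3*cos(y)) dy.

-10

An antiderivative is F(y) = -3*sin(y) - 5*cos(y).
Then F(2*pi) - F(pi) = (-5) - (5) = -10.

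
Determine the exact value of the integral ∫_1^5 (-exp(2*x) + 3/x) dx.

An antiderivative is F(x) = -exp(2*x)/2 + 3*log(x).
Then F(5) - F(1) = (-exp(10)/2 + 3*log(5)) - (-exp(2)/2) = -exp(10)/2 + exp(2)/2 + 3*log(5).

-exp(10)/2 + exp(2)/2 + 3*log(5)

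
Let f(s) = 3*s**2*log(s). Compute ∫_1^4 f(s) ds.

Integrate by parts once (u = ln s, dv = 3*s**2 ds).
An antiderivative is F(s) = s**3*(3*log(s) - 1)/3.
Then F(4) - F(1) = (-64/3 + 128*log(2)) - (-1/3) = -21 + 128*log(2).

-21 + 128*log(2)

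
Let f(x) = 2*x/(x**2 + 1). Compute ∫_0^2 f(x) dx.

Let u = x**2 + 1, so du = 2*x dx. When x = 0, u = 1; when x = 2, u = 5.
The integral becomes ∫ 1/u du from 1 to 5, with antiderivative log(u).
Back in x: F(x) = log(x**2 + 1).
Then F(2) - F(0) = (log(5)) - (0) = log(5).

log(5)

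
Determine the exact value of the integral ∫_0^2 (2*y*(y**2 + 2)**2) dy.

Let u = y**2 + 2, so du = 2*y dy. When y = 0, u = 2; when y = 2, u = 6.
The integral becomes ∫ u**2 du from 2 to 6, with antiderivative u**3/3.
Back in y: F(y) = (y**2 + 2)**3/3.
Then F(2) - F(0) = (72) - (8/3) = 208/3.

208/3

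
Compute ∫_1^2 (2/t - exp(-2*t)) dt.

An antiderivative is F(t) = 2*log(t) + exp(-2*t)/2.
Then F(2) - F(1) = (exp(-4)/2 + 2*log(2)) - (exp(-2)/2) = (-exp(2) + 1 + 4*exp(4)*log(2))*exp(-4)/2.

(-exp(2) + 1 + 4*exp(4)*log(2))*exp(-4)/2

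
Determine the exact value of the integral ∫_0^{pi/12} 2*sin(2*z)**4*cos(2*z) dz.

Let u = sin(2*z), so du = 2*cos(2*z) dz. When z = 0, u = 0; when z = pi/12, u = 1/2.
The integral becomes ∫ u**4 du from 0 to 1/2, with antiderivative u**5/5.
Back in z: F(z) = sin(2*z)**5/5.
Then F(pi/12) - F(0) = (1/160) - (0) = 1/160.

1/160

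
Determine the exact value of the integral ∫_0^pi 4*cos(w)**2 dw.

Use the identity cos^2(w) = (1 + cos(2*w))/2.
An antiderivative is F(w) = 2*w + sin(2*w).
Then F(pi) - F(0) = (2*pi) - (0) = 2*pi.

2*pi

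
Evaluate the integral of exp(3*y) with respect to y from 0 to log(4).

21

Let u = exp(y), so du = exp(y) dy. When y = 0, u = 1; when y = log(4), u = 4.
The integral becomes ∫ u**2 du from 1 to 4, with antiderivative u**3/3.
Back in y: F(y) = exp(3*y)/3.
Then F(log(4)) - F(0) = (64/3) - (1/3) = 21.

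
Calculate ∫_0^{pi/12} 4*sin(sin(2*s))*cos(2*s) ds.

2 - 2*cos(1/2)

Let u = sin(2*s), so du = 2*cos(2*s) ds. When s = 0, u = 0; when s = pi/12, u = 1/2.
The integral becomes 2·∫ sin(u) du from 0 to 1/2, with antiderivative -2*cos(u).
Back in s: F(s) = -2*cos(sin(2*s)).
Then F(pi/12) - F(0) = (-2*cos(1/2)) - (-2) = 2 - 2*cos(1/2).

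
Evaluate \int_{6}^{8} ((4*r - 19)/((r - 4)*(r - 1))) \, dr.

-5*log(5) - log(2) + 5*log(7)

Factor the denominator: r**2 - 5*r + 4 = (r - 1)(r - 4).
Partial fractions: (4*r - 19)/((r - 4)*(r - 1)) = 5/(r - 1) - 1/(r - 4).
An antiderivative is F(r) = -log(r - 4) + 5*log(r - 1).
Then F(8) - F(6) = (-2*log(2) + 5*log(7)) - (-log(2) + 5*log(5)) = -5*log(5) - log(2) + 5*log(7).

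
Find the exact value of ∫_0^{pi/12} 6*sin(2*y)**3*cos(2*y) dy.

3/64

Let u = sin(2*y), so du = 2*cos(2*y) dy. When y = 0, u = 0; when y = pi/12, u = 1/2.
The integral becomes 3·∫ u**3 du from 0 to 1/2, with antiderivative 3*u**4/4.
Back in y: F(y) = 3*sin(2*y)**4/4.
Then F(pi/12) - F(0) = (3/64) - (0) = 3/64.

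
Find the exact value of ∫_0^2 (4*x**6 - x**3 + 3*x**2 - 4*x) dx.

By the power rule, an antiderivative is F(x) = 4*x**7/7 - x**4/4 + x**3 - 2*x**2.
Then F(2) - F(0) = (484/7) - (0) = 484/7.

484/7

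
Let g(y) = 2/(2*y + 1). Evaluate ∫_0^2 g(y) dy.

An antiderivative is F(y) = log(2*y + 1).
Then F(2) - F(0) = (log(5)) - (0) = log(5).

log(5)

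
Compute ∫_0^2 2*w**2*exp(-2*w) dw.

Integrate by parts twice (u = w^2, dv = 2*exp(-2*w) dw).
An antiderivative is F(w) = (-2*w**2 - 2*w - 1)*exp(-2*w)/2.
Then F(2) - F(0) = (-13*exp(-4)/2) - (-1/2) = (-13 + exp(4))*exp(-4)/2.

(-13 + exp(4))*exp(-4)/2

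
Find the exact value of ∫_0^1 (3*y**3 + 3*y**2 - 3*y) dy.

1/4

By the power rule, an antiderivative is F(y) = 3*y**4/4 + y**3 - 3*y**2/2.
Then F(1) - F(0) = (1/4) - (0) = 1/4.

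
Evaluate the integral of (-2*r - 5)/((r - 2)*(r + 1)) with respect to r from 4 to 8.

Factor the denominator: r**2 - r - 2 = (r + 1)(r - 2).
Partial fractions: (-2*r - 5)/((r - 2)*(r + 1)) = 1/(r + 1) - 3/(r - 2).
An antiderivative is F(r) = -3*log(r - 2) + log(r + 1).
Then F(8) - F(4) = (-log(24)) - (log(5/8)) = -log(15).

-log(15)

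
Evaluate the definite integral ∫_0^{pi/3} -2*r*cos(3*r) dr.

Integrate by parts once (u = r, dv = -2*cos(3*r) dr).
An antiderivative is F(r) = -2*r*sin(3*r)/3 - 2*cos(3*r)/9.
Then F(pi/3) - F(0) = (2/9) - (-2/9) = 4/9.

4/9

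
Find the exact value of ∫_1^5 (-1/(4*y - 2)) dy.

An antiderivative is F(y) = -log(4*y - 2)/4.
Then F(5) - F(1) = (-log(18)/4) - (-log(2)/4) = -log(18)/4 + log(2)/4.

-log(18)/4 + log(2)/4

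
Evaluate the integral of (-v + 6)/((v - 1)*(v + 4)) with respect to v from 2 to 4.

Factor the denominator: v**2 + 3*v - 4 = (v + 4)(v - 1).
Partial fractions: (-v + 6)/((v - 1)*(v + 4)) = -2/(v + 4) + 1/(v - 1).
An antiderivative is F(v) = log(v - 1) - 2*log(v + 4).
Then F(4) - F(2) = (log(3/64)) - (-log(36)) = log(27/16).

log(27/16)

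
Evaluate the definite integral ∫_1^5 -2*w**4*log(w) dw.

6248/25 - 1250*log(5)

Integrate by parts once (u = ln w, dv = -2*w**4 dw).
An antiderivative is F(w) = -2*w**5*(5*log(w) - 1)/25.
Then F(5) - F(1) = (250 - 1250*log(5)) - (2/25) = 6248/25 - 1250*log(5).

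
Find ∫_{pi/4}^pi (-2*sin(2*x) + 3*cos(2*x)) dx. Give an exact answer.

An antiderivative is F(x) = 3*sin(2*x)/2 + cos(2*x).
Then F(pi) - F(pi/4) = (1) - (3/2) = -1/2.

-1/2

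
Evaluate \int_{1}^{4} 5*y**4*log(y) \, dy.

Integrate by parts once (u = ln y, dv = 5*y**4 dy).
An antiderivative is F(y) = y**5*(5*log(y) - 1)/5.
Then F(4) - F(1) = (-1024/5 + 2048*log(2)) - (-1/5) = -1023/5 + 2048*log(2).

-1023/5 + 2048*log(2)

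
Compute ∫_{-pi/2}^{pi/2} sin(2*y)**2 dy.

Use the identity sin^2(2*y) = (1 - cos(4*y))/2.
An antiderivative is F(y) = y/2 - sin(4*y)/8.
Then F(pi/2) - F(-pi/2) = (pi/4) - (-pi/4) = pi/2.

pi/2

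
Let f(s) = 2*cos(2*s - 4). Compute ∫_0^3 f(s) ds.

sin(4) + sin(2)

Let u = 2*s - 4, so du = 2 ds. When s = 0, u = -4; when s = 3, u = 2.
The integral becomes ∫ cos(u) du from -4 to 2, with antiderivative sin(u).
Back in s: F(s) = sin(2*s - 4).
Then F(3) - F(0) = (sin(2)) - (-sin(4)) = sin(4) + sin(2).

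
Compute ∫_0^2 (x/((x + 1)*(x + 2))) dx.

Factor the denominator: x**2 + 3*x + 2 = (x + 2)(x + 1).
Partial fractions: x/((x + 1)*(x + 2)) = 2/(x + 2) - 1/(x + 1).
An antiderivative is F(x) = -log(x + 1) + 2*log(x + 2).
Then F(2) - F(0) = (log(16/3)) - (log(4)) = log(4/3).

log(4/3)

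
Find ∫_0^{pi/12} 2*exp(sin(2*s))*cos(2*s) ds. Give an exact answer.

-1 + exp(1/2)

Let u = sin(2*s), so du = 2*cos(2*s) ds. When s = 0, u = 0; when s = pi/12, u = 1/2.
The integral becomes ∫ exp(u) du from 0 to 1/2, with antiderivative exp(u).
Back in s: F(s) = exp(sin(2*s)).
Then F(pi/12) - F(0) = (exp(1/2)) - (1) = -1 + exp(1/2).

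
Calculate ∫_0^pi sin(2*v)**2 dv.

pi/2

Use the identity sin^2(2*v) = (1 - cos(4*v))/2.
An antiderivative is F(v) = v/2 - sin(4*v)/8.
Then F(pi) - F(0) = (pi/2) - (0) = pi/2.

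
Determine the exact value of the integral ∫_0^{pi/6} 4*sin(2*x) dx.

1

An antiderivative is F(x) = -2*cos(2*x).
Then F(pi/6) - F(0) = (-1) - (-2) = 1.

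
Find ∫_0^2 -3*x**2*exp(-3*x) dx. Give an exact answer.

-2/9 + 50*exp(-6)/9

Integrate by parts twice (u = x^2, dv = -3*exp(-3*x) dx).
An antiderivative is F(x) = (9*x**2 + 6*x + 2)*exp(-3*x)/9.
Then F(2) - F(0) = (50*exp(-6)/9) - (2/9) = -2/9 + 50*exp(-6)/9.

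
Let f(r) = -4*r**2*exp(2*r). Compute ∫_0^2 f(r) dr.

1 - 5*exp(4)

Integrate by parts twice (u = r^2, dv = -4*exp(2*r) dr).
An antiderivative is F(r) = (-2*r**2 + 2*r - 1)*exp(2*r).
Then F(2) - F(0) = (-5*exp(4)) - (-1) = 1 - 5*exp(4).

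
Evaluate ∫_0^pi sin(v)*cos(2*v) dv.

Use the identity sin(v)cos(2*v) = [sin(3*v) + sin(-v)]/2.
An antiderivative is F(v) = cos(v)/2 - cos(3*v)/6.
Then F(pi) - F(0) = (-1/3) - (1/3) = -2/3.

-2/3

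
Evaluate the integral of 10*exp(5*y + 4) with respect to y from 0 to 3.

Let u = 5*y + 4, so du = 5 dy. When y = 0, u = 4; when y = 3, u = 19.
The integral becomes 2·∫ exp(u) du from 4 to 19, with antiderivative 2*exp(u).
Back in y: F(y) = 2*exp(5*y + 4).
Then F(3) - F(0) = (2*exp(19)) - (2*exp(4)) = -2*(1 - exp(15))*exp(4).

-2*(1 - exp(15))*exp(4)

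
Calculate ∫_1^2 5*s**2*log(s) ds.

-35/9 + 40*log(2)/3

Integrate by parts once (u = ln s, dv = 5*s**2 ds).
An antiderivative is F(s) = 5*s**3*(3*log(s) - 1)/9.
Then F(2) - F(1) = (-40/9 + 40*log(2)/3) - (-5/9) = -35/9 + 40*log(2)/3.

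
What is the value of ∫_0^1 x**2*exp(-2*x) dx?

(-5 + exp(2))*exp(-2)/4

Integrate by parts twice (u = x^2, dv = exp(-2*x) dx).
An antiderivative is F(x) = (-2*x**2 - 2*x - 1)*exp(-2*x)/4.
Then F(1) - F(0) = (-5*exp(-2)/4) - (-1/4) = (-5 + exp(2))*exp(-2)/4.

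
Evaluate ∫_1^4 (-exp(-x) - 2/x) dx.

An antiderivative is F(x) = -2*log(x) + exp(-x).
Then F(4) - F(1) = (-4*log(2) + exp(-4)) - (exp(-1)) = -4*log(2) - exp(-1) + exp(-4).

-4*log(2) - exp(-1) + exp(-4)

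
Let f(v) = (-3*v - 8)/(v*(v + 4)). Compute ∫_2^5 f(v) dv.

Factor the denominator: v**2 + 4*v = (v + 4)v.
Partial fractions: (-3*v - 8)/(v*(v + 4)) = -1/(v + 4) - 2/v.
An antiderivative is F(v) = -2*log(v) - log(v + 4).
Then F(5) - F(2) = (-2*log(5) - 2*log(3)) - (-log(24)) = log(8/75).

log(8/75)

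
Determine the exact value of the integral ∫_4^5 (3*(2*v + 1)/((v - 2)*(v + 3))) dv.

-3*log(7) + 3*log(3) + 6*log(2)

Factor the denominator: v**2 + v - 6 = (v + 3)(v - 2).
Partial fractions: 3*(2*v + 1)/((v - 2)*(v + 3)) = 3/(v + 3) + 3/(v - 2).
An antiderivative is F(v) = 3*log(v - 2) + 3*log(v + 3).
Then F(5) - F(4) = (3*log(3) + 9*log(2)) - (3*log(2) + 3*log(7)) = -3*log(7) + 3*log(3) + 6*log(2).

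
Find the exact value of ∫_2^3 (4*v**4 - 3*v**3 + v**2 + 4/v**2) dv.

2541/20

By the power rule, an antiderivative is F(v) = 4*v**5/5 - 3*v**4/4 + v**3/3 - 4/v.
Then F(3) - F(2) = (8479/60) - (214/15) = 2541/20.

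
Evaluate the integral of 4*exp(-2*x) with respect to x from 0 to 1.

2 - 2*exp(-2)

An antiderivative is F(x) = -2*exp(-2*x).
Then F(1) - F(0) = (-2*exp(-2)) - (-2) = 2 - 2*exp(-2).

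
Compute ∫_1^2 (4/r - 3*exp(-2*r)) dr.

-3*exp(-2)/2 + 3*exp(-4)/2 + 4*log(2)

An antiderivative is F(r) = 4*log(r) + 3*exp(-2*r)/2.
Then F(2) - F(1) = (3*exp(-4)/2 + 4*log(2)) - (3*exp(-2)/2) = -3*exp(-2)/2 + 3*exp(-4)/2 + 4*log(2).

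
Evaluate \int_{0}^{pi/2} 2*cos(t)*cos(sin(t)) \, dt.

Let u = sin(t), so du = cos(t) dt. When t = 0, u = 0; when t = pi/2, u = 1.
The integral becomes 2·∫ cos(u) du from 0 to 1, with antiderivative 2*sin(u).
Back in t: F(t) = 2*sin(sin(t)).
Then F(pi/2) - F(0) = (2*sin(1)) - (0) = 2*sin(1).

2*sin(1)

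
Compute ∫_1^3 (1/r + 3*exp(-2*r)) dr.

An antiderivative is F(r) = log(r) - 3*exp(-2*r)/2.
Then F(3) - F(1) = (-3*exp(-6)/2 + log(3)) - (-3*exp(-2)/2) = -3*exp(-6)/2 + 3*exp(-2)/2 + log(3).

-3*exp(-6)/2 + 3*exp(-2)/2 + log(3)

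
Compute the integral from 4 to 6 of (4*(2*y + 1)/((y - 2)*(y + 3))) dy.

-4*log(7) + 4*log(2) + 8*log(3)

Factor the denominator: y**2 + y - 6 = (y + 3)(y - 2).
Partial fractions: 4*(2*y + 1)/((y - 2)*(y + 3)) = 4/(y + 3) + 4/(y - 2).
An antiderivative is F(y) = 4*log(y - 2) + 4*log(y + 3).
Then F(6) - F(4) = (8*log(2) + 8*log(3)) - (4*log(2) + 4*log(7)) = -4*log(7) + 4*log(2) + 8*log(3).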